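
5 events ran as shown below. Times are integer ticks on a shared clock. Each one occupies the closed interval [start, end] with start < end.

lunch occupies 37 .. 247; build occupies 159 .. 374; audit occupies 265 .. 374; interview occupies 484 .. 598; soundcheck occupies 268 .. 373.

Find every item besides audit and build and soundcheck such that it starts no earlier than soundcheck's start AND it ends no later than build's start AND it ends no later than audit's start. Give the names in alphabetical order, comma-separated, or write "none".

Conditions: its start is no earlier than soundcheck's start (X.start >= 268) AND its end is no later than build's start (X.end <= 159) AND its end is no later than audit's start (X.end <= 265).
interview: start 484 >= 268? ✓; end 598 <= 159? ✗; end 598 <= 265? ✗ → no.
lunch: start 37 >= 268? ✗; end 247 <= 159? ✗; end 247 <= 265? ✓ → no.
Result: none.

none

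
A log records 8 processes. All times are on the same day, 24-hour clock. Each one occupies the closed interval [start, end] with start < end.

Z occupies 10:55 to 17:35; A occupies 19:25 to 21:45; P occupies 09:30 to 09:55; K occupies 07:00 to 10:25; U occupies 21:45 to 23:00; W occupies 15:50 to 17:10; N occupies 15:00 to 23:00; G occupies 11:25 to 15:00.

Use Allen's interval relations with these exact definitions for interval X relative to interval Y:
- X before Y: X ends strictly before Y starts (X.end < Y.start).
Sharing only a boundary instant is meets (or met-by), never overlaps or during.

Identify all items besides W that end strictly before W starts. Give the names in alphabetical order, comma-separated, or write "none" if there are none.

G, K, P

Target W = [15:50, 17:10].
A [19:25, 21:45] → after → no.
G [11:25, 15:00] → before → yes.
K [07:00, 10:25] → before → yes.
N [15:00, 23:00] → contains → no.
P [09:30, 09:55] → before → yes.
U [21:45, 23:00] → after → no.
Z [10:55, 17:35] → contains → no.
Result: G, K, P.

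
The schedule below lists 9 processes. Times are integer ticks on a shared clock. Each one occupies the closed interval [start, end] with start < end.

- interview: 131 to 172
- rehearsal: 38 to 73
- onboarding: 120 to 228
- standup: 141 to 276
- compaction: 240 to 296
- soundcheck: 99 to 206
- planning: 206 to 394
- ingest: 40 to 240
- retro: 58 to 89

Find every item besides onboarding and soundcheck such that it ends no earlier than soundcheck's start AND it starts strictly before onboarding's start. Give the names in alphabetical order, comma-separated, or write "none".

Conditions: its end is no earlier than soundcheck's start (X.end >= 99) AND its start is strictly before onboarding's start (X.start < 120).
compaction: end 296 >= 99? ✓; start 240 < 120? ✗ → no.
ingest: end 240 >= 99? ✓; start 40 < 120? ✓ → yes.
interview: end 172 >= 99? ✓; start 131 < 120? ✗ → no.
planning: end 394 >= 99? ✓; start 206 < 120? ✗ → no.
rehearsal: end 73 >= 99? ✗; start 38 < 120? ✓ → no.
retro: end 89 >= 99? ✗; start 58 < 120? ✓ → no.
standup: end 276 >= 99? ✓; start 141 < 120? ✗ → no.
Result: ingest.

ingest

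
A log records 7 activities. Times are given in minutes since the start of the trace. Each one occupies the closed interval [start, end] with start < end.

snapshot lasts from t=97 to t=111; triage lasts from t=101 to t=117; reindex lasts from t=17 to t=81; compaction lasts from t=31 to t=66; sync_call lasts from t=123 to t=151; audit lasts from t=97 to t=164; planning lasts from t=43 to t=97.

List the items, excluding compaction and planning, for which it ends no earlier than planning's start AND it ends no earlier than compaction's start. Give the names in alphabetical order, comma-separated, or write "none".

audit, reindex, snapshot, sync_call, triage

Conditions: its end is no earlier than planning's start (X.end >= t=43) AND its end is no earlier than compaction's start (X.end >= t=31).
audit: end t=164 >= t=43? ✓; end t=164 >= t=31? ✓ → yes.
reindex: end t=81 >= t=43? ✓; end t=81 >= t=31? ✓ → yes.
snapshot: end t=111 >= t=43? ✓; end t=111 >= t=31? ✓ → yes.
sync_call: end t=151 >= t=43? ✓; end t=151 >= t=31? ✓ → yes.
triage: end t=117 >= t=43? ✓; end t=117 >= t=31? ✓ → yes.
Result: audit, reindex, snapshot, sync_call, triage.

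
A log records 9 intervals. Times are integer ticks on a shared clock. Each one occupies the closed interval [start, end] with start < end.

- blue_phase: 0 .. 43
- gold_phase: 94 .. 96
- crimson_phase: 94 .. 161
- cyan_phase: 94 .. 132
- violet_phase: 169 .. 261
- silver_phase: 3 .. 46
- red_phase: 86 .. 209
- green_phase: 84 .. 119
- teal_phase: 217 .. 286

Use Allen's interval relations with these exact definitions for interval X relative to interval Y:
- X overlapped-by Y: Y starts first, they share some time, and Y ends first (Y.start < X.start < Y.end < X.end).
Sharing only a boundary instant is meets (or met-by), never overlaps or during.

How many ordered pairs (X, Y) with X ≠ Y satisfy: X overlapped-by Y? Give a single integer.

Checking all 72 ordered pairs for relation 'overlapped-by'; matching pairs in alphabetical order:
(crimson_phase, green_phase): crimson_phase overlapped-by green_phase ✓
(cyan_phase, green_phase): cyan_phase overlapped-by green_phase ✓
(red_phase, green_phase): red_phase overlapped-by green_phase ✓
(silver_phase, blue_phase): silver_phase overlapped-by blue_phase ✓
(teal_phase, violet_phase): teal_phase overlapped-by violet_phase ✓
(violet_phase, red_phase): violet_phase overlapped-by red_phase ✓
Count: 6.

6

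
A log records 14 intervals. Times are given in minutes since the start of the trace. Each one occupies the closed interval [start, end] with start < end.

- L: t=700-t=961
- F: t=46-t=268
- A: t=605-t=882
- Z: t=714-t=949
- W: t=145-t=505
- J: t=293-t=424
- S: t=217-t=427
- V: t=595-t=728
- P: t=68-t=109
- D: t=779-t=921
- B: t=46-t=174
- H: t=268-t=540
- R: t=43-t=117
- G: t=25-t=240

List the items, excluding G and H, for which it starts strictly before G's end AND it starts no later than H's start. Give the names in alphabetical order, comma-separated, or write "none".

B, F, P, R, S, W

Conditions: its start is strictly before G's end (X.start < t=240) AND its start is no later than H's start (X.start <= t=268).
A: start t=605 < t=240? ✗; start t=605 <= t=268? ✗ → no.
B: start t=46 < t=240? ✓; start t=46 <= t=268? ✓ → yes.
D: start t=779 < t=240? ✗; start t=779 <= t=268? ✗ → no.
F: start t=46 < t=240? ✓; start t=46 <= t=268? ✓ → yes.
J: start t=293 < t=240? ✗; start t=293 <= t=268? ✗ → no.
L: start t=700 < t=240? ✗; start t=700 <= t=268? ✗ → no.
P: start t=68 < t=240? ✓; start t=68 <= t=268? ✓ → yes.
R: start t=43 < t=240? ✓; start t=43 <= t=268? ✓ → yes.
S: start t=217 < t=240? ✓; start t=217 <= t=268? ✓ → yes.
V: start t=595 < t=240? ✗; start t=595 <= t=268? ✗ → no.
W: start t=145 < t=240? ✓; start t=145 <= t=268? ✓ → yes.
Z: start t=714 < t=240? ✗; start t=714 <= t=268? ✗ → no.
Result: B, F, P, R, S, W.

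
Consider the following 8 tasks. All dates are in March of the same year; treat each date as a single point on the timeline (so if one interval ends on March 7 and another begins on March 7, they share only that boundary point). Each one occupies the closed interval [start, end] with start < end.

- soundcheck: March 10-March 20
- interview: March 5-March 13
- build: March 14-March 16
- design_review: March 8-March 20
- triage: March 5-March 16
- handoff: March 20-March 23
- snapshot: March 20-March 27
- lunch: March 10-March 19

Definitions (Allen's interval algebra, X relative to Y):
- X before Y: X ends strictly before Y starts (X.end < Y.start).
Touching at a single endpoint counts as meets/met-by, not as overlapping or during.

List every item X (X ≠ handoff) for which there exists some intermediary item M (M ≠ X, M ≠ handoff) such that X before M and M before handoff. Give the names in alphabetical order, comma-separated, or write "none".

Target handoff = [March 20, March 23].
Intermediaries M with M before handoff: build, interview, lunch, triage.
Via build — items with X before build: interview.
Via interview — items with X before interview: none.
Via lunch — items with X before lunch: none.
Via triage — items with X before triage: none.
Union: interview.

interview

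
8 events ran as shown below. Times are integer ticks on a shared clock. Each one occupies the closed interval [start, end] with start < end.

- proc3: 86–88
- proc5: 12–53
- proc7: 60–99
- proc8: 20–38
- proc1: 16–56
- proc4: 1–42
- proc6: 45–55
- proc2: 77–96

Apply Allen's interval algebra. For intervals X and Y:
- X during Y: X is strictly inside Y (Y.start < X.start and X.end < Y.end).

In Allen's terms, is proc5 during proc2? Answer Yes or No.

proc5 = [12, 53], proc2 = [77, 96].
Actual relation of proc5 to proc2: before.
Asked whether 'during' holds → No.

No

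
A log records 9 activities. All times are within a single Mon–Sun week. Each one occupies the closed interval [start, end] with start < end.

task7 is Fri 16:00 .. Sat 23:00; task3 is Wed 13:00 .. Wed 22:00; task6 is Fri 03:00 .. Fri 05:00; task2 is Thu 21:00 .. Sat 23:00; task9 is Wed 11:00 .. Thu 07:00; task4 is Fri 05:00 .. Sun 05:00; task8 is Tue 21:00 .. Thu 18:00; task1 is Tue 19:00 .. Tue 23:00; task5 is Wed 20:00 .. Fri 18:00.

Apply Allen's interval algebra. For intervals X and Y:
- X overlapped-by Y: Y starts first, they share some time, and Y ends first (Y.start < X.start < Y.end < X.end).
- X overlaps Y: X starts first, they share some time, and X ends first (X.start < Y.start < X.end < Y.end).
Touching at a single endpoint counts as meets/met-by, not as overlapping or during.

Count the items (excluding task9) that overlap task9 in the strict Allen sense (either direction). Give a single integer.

1

Target task9 = [Wed 11:00, Thu 07:00].
task1 [Tue 19:00, Tue 23:00] → before → no.
task2 [Thu 21:00, Sat 23:00] → after → no.
task3 [Wed 13:00, Wed 22:00] → during → no.
task4 [Fri 05:00, Sun 05:00] → after → no.
task5 [Wed 20:00, Fri 18:00] → overlapped-by → counts.
task6 [Fri 03:00, Fri 05:00] → after → no.
task7 [Fri 16:00, Sat 23:00] → after → no.
task8 [Tue 21:00, Thu 18:00] → contains → no.
Total: 1.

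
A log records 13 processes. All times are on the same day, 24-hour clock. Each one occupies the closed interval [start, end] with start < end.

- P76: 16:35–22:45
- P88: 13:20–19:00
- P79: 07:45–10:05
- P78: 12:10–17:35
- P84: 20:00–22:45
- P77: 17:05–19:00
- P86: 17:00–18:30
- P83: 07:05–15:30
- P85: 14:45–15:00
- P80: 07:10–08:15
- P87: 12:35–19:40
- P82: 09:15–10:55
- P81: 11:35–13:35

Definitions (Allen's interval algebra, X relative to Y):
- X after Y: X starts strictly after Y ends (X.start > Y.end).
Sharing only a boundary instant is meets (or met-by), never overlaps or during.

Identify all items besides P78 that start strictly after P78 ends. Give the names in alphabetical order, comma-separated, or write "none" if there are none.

Target P78 = [12:10, 17:35].
P76 [16:35, 22:45] → overlapped-by → no.
P77 [17:05, 19:00] → overlapped-by → no.
P79 [07:45, 10:05] → before → no.
P80 [07:10, 08:15] → before → no.
P81 [11:35, 13:35] → overlaps → no.
P82 [09:15, 10:55] → before → no.
P83 [07:05, 15:30] → overlaps → no.
P84 [20:00, 22:45] → after → yes.
P85 [14:45, 15:00] → during → no.
P86 [17:00, 18:30] → overlapped-by → no.
P87 [12:35, 19:40] → overlapped-by → no.
P88 [13:20, 19:00] → overlapped-by → no.
Result: P84.

P84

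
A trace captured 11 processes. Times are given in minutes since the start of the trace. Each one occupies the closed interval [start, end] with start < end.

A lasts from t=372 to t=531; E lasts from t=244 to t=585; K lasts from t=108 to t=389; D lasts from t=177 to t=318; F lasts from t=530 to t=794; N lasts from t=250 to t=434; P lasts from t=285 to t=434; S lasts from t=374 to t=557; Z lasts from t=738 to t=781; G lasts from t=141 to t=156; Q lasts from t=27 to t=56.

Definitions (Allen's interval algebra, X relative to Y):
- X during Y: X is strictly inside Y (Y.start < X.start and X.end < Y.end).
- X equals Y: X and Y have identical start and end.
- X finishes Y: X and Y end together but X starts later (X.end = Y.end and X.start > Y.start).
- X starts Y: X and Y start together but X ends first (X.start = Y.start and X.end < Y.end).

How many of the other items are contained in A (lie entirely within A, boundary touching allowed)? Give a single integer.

Target A = [t=372, t=531].
D [t=177, t=318] → before → no.
E [t=244, t=585] → contains → no.
F [t=530, t=794] → overlapped-by → no.
G [t=141, t=156] → before → no.
K [t=108, t=389] → overlaps → no.
N [t=250, t=434] → overlaps → no.
P [t=285, t=434] → overlaps → no.
Q [t=27, t=56] → before → no.
S [t=374, t=557] → overlapped-by → no.
Z [t=738, t=781] → after → no.
Total: 0.

0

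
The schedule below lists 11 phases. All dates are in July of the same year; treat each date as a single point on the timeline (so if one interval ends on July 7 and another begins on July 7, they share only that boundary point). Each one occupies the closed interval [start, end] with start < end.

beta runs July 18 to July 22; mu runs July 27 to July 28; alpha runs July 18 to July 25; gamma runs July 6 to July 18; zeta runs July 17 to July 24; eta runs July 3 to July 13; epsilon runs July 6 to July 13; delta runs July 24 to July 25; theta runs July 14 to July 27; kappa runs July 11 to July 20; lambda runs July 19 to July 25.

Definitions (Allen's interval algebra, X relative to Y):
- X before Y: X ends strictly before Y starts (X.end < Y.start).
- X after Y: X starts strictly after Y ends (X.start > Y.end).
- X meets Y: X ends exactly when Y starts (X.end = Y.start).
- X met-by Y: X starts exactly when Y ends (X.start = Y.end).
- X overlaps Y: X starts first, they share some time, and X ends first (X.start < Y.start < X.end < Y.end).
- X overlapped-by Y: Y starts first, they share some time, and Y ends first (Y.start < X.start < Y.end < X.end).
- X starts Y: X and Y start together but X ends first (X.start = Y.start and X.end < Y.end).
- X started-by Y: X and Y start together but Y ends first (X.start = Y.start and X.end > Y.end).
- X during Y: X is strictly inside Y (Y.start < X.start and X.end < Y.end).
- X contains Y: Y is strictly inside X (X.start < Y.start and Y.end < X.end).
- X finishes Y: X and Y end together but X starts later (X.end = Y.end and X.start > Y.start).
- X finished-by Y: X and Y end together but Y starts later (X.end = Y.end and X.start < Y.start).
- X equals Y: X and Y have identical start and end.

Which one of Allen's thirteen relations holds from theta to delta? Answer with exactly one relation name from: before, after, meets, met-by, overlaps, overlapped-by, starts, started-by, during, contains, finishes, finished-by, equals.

theta = [July 14, July 27]; delta = [July 24, July 25].
Compare endpoints: theta.start < delta.start, theta.start < delta.end, theta.end > delta.start, theta.end > delta.end.
That pattern is 'contains'.

contains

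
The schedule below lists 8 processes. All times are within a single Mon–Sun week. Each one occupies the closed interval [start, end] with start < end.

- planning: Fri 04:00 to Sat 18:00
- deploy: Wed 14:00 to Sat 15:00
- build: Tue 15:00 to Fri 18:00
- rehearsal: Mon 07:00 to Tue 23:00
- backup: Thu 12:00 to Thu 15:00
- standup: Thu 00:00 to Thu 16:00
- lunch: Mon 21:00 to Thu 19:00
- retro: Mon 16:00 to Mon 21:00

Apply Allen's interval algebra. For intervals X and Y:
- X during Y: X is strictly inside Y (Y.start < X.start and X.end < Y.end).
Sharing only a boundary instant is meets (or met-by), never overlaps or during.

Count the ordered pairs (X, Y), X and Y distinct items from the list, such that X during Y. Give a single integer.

8

Checking all 56 ordered pairs for relation 'during'; matching pairs in alphabetical order:
(backup, build): backup during build ✓
(backup, deploy): backup during deploy ✓
(backup, lunch): backup during lunch ✓
(backup, standup): backup during standup ✓
(retro, rehearsal): retro during rehearsal ✓
(standup, build): standup during build ✓
(standup, deploy): standup during deploy ✓
(standup, lunch): standup during lunch ✓
Count: 8.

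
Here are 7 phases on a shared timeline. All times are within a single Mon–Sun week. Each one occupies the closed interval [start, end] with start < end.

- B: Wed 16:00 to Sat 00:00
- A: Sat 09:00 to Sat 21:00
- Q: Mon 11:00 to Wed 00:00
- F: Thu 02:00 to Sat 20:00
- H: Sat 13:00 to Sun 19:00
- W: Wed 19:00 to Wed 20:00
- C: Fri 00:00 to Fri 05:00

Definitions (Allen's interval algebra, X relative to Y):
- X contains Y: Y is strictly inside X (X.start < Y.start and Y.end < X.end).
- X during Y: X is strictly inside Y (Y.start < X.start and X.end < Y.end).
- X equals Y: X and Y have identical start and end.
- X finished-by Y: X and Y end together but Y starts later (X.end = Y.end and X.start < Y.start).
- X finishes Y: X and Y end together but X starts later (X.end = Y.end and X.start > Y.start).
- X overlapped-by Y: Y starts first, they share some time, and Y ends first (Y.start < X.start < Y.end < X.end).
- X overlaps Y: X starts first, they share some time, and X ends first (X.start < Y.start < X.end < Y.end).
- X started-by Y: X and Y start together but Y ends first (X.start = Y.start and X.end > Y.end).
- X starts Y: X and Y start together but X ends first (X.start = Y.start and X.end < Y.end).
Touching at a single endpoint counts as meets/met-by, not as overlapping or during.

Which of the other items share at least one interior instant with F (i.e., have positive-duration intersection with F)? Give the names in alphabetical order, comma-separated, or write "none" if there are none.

Target F = [Thu 02:00, Sat 20:00].
A [Sat 09:00, Sat 21:00] → overlapped-by → yes.
B [Wed 16:00, Sat 00:00] → overlaps → yes.
C [Fri 00:00, Fri 05:00] → during → yes.
H [Sat 13:00, Sun 19:00] → overlapped-by → yes.
Q [Mon 11:00, Wed 00:00] → before → no.
W [Wed 19:00, Wed 20:00] → before → no.
Result: A, B, C, H.

A, B, C, H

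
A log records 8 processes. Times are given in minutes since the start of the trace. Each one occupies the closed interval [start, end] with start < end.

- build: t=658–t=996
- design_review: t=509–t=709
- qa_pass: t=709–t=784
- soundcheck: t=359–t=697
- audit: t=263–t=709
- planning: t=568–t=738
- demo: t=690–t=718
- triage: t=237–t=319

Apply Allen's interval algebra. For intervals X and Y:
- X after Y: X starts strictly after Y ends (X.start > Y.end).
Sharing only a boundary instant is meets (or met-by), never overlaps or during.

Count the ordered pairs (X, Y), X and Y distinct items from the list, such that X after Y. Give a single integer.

7

Checking all 56 ordered pairs for relation 'after'; matching pairs in alphabetical order:
(build, triage): build after triage ✓
(demo, triage): demo after triage ✓
(design_review, triage): design_review after triage ✓
(planning, triage): planning after triage ✓
(qa_pass, soundcheck): qa_pass after soundcheck ✓
(qa_pass, triage): qa_pass after triage ✓
(soundcheck, triage): soundcheck after triage ✓
Count: 7.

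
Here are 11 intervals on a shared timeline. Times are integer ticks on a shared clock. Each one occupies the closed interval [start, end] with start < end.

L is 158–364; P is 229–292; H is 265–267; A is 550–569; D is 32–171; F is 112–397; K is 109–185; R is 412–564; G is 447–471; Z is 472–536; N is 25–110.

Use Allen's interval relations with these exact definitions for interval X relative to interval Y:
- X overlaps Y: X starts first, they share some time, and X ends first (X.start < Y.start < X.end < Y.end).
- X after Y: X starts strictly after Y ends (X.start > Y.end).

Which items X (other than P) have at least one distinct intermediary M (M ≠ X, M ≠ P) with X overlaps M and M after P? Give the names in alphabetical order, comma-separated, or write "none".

Target P = [229, 292].
Intermediaries M with M after P: A, G, R, Z.
Via A — items with X overlaps A: R.
Via G — items with X overlaps G: none.
Via R — items with X overlaps R: none.
Via Z — items with X overlaps Z: none.
Union: R.

R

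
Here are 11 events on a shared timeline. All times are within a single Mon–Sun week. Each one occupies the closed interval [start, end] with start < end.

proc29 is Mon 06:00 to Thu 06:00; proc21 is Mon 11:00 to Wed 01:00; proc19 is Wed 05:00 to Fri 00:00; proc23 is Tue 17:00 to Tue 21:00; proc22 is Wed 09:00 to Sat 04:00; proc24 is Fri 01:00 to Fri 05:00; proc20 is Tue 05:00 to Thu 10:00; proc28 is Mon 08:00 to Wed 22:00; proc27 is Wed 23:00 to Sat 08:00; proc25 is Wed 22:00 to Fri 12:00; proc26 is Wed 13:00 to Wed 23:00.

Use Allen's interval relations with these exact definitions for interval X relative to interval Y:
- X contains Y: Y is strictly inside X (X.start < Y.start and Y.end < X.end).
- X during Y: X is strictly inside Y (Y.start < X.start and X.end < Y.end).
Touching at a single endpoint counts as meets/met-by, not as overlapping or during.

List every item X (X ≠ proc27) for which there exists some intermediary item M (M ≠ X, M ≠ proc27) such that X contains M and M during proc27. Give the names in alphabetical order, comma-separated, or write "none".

proc22, proc25

Target proc27 = [Wed 23:00, Sat 08:00].
Intermediaries M with M during proc27: proc24.
Via proc24 — items with X contains proc24: proc22, proc25.
Union: proc22, proc25.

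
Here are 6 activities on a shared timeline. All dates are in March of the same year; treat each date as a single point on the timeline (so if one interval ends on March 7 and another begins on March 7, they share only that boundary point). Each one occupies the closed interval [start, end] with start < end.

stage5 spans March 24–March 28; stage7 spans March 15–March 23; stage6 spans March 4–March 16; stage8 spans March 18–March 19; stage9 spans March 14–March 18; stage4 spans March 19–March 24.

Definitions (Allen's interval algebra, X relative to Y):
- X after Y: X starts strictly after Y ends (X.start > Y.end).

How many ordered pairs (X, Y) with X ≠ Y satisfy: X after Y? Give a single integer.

Checking all 30 ordered pairs for relation 'after'; matching pairs in alphabetical order:
(stage4, stage6): stage4 after stage6 ✓
(stage4, stage9): stage4 after stage9 ✓
(stage5, stage6): stage5 after stage6 ✓
(stage5, stage7): stage5 after stage7 ✓
(stage5, stage8): stage5 after stage8 ✓
(stage5, stage9): stage5 after stage9 ✓
(stage8, stage6): stage8 after stage6 ✓
Count: 7.

7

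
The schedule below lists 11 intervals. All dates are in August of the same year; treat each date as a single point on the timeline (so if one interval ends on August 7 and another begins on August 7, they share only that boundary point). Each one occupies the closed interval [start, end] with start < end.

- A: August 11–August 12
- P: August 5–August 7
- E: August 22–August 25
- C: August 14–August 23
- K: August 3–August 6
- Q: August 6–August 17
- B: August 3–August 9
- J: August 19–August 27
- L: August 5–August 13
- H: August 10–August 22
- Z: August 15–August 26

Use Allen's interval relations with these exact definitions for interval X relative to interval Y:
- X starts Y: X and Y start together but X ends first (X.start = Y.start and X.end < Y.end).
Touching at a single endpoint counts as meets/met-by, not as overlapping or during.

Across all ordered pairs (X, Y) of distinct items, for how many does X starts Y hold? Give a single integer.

2

Checking all 110 ordered pairs for relation 'starts'; matching pairs in alphabetical order:
(K, B): K starts B ✓
(P, L): P starts L ✓
Count: 2.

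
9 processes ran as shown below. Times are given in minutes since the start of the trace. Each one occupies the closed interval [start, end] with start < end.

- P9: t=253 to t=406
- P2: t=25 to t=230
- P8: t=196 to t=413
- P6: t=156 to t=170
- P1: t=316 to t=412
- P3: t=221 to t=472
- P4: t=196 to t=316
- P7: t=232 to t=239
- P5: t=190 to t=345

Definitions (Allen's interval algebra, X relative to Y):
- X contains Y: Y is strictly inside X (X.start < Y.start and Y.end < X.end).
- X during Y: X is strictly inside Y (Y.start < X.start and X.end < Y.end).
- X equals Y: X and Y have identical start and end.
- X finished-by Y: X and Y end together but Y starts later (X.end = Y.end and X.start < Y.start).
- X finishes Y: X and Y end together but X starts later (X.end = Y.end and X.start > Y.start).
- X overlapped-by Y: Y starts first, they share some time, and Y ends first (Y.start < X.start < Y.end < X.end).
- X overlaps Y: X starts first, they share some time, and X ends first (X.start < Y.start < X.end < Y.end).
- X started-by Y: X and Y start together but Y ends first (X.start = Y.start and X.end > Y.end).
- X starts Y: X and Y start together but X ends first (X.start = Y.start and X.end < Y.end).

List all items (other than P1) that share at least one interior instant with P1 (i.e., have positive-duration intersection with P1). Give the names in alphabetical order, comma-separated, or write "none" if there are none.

P3, P5, P8, P9

Target P1 = [t=316, t=412].
P2 [t=25, t=230] → before → no.
P3 [t=221, t=472] → contains → yes.
P4 [t=196, t=316] → meets → no.
P5 [t=190, t=345] → overlaps → yes.
P6 [t=156, t=170] → before → no.
P7 [t=232, t=239] → before → no.
P8 [t=196, t=413] → contains → yes.
P9 [t=253, t=406] → overlaps → yes.
Result: P3, P5, P8, P9.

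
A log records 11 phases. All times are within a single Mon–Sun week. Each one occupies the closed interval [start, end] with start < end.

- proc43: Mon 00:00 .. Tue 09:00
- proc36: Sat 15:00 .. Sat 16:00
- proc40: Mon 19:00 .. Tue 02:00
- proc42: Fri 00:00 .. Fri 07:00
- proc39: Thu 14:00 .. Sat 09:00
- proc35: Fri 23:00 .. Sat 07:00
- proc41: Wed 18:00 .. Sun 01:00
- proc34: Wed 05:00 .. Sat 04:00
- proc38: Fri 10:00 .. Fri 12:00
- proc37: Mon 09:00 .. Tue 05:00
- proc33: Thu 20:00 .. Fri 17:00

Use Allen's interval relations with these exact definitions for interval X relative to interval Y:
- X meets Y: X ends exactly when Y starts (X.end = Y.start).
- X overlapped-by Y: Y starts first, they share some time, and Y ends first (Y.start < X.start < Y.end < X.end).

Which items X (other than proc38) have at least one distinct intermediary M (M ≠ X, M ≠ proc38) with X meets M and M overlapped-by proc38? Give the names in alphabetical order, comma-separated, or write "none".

Target proc38 = [Fri 10:00, Fri 12:00].
Intermediaries M with M overlapped-by proc38: none.
Union: none.

none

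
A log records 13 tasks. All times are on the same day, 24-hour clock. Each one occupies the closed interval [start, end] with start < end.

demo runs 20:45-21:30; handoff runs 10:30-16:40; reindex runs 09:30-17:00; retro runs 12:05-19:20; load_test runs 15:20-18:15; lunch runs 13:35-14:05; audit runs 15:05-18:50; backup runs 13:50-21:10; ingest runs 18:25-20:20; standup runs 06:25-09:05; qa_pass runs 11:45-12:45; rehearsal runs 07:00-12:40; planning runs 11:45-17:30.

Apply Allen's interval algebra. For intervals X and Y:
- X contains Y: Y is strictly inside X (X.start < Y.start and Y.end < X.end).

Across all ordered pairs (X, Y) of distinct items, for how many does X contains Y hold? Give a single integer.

13

Checking all 156 ordered pairs for relation 'contains'; matching pairs in alphabetical order:
(audit, load_test): audit contains load_test ✓
(backup, audit): backup contains audit ✓
(backup, ingest): backup contains ingest ✓
(backup, load_test): backup contains load_test ✓
(handoff, lunch): handoff contains lunch ✓
(handoff, qa_pass): handoff contains qa_pass ✓
(planning, lunch): planning contains lunch ✓
(reindex, handoff): reindex contains handoff ✓
(reindex, lunch): reindex contains lunch ✓
(reindex, qa_pass): reindex contains qa_pass ✓
(retro, audit): retro contains audit ✓
(retro, load_test): retro contains load_test ✓
(retro, lunch): retro contains lunch ✓
Count: 13.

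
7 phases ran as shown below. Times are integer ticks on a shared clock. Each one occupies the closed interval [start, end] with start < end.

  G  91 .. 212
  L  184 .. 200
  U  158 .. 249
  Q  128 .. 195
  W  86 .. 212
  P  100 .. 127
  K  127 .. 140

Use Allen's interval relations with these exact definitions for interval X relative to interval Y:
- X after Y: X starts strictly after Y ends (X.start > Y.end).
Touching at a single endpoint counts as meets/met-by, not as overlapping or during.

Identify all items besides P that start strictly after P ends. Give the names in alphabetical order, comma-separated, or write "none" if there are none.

L, Q, U

Target P = [100, 127].
G [91, 212] → contains → no.
K [127, 140] → met-by → no.
L [184, 200] → after → yes.
Q [128, 195] → after → yes.
U [158, 249] → after → yes.
W [86, 212] → contains → no.
Result: L, Q, U.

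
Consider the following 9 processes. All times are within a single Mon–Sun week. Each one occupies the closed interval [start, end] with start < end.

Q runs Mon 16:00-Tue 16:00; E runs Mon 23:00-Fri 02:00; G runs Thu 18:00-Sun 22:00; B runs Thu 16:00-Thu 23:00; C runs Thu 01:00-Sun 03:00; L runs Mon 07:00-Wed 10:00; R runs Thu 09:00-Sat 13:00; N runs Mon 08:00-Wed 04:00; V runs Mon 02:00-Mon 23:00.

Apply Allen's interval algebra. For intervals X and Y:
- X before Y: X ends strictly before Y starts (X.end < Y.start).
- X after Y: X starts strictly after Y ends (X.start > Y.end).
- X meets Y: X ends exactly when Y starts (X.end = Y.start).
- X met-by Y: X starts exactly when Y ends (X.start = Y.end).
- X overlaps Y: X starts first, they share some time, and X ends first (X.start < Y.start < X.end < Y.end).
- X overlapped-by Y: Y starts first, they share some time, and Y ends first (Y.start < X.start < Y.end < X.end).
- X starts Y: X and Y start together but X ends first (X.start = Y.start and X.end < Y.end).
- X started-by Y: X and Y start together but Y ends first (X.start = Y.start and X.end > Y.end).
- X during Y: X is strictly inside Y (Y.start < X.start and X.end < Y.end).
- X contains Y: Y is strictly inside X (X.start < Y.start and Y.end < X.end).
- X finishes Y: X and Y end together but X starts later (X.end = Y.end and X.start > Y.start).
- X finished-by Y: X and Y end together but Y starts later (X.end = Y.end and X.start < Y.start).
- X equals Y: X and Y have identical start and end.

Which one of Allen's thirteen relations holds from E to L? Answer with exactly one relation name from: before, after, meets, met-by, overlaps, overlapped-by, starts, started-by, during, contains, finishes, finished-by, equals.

E = [Mon 23:00, Fri 02:00]; L = [Mon 07:00, Wed 10:00].
Compare endpoints: E.start > L.start, E.start < L.end, E.end > L.start, E.end > L.end.
That pattern is 'overlapped-by'.

overlapped-by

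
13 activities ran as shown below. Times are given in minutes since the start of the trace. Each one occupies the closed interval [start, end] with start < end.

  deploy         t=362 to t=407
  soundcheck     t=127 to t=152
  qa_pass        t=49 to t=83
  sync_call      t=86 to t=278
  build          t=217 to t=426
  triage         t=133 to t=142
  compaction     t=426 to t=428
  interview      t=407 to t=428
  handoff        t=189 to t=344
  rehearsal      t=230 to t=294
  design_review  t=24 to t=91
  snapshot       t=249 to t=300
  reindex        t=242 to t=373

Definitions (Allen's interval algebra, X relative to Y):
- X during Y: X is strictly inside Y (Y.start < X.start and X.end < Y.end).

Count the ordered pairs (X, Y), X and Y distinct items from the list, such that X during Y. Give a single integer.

Checking all 156 ordered pairs for relation 'during'; matching pairs in alphabetical order:
(deploy, build): deploy during build ✓
(qa_pass, design_review): qa_pass during design_review ✓
(rehearsal, build): rehearsal during build ✓
(rehearsal, handoff): rehearsal during handoff ✓
(reindex, build): reindex during build ✓
(snapshot, build): snapshot during build ✓
(snapshot, handoff): snapshot during handoff ✓
(snapshot, reindex): snapshot during reindex ✓
(soundcheck, sync_call): soundcheck during sync_call ✓
(triage, soundcheck): triage during soundcheck ✓
(triage, sync_call): triage during sync_call ✓
Count: 11.

11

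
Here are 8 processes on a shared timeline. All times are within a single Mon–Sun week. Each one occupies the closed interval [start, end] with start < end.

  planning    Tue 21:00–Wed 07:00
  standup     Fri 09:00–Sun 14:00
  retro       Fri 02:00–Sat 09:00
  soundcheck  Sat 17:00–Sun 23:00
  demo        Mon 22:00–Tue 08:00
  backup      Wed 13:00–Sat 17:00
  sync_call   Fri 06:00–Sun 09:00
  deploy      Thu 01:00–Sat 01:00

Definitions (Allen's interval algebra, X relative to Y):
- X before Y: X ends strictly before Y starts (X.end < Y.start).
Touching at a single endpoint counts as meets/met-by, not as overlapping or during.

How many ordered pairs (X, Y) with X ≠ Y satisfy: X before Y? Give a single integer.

Checking all 56 ordered pairs for relation 'before'; matching pairs in alphabetical order:
(demo, backup): demo before backup ✓
(demo, deploy): demo before deploy ✓
(demo, planning): demo before planning ✓
(demo, retro): demo before retro ✓
(demo, soundcheck): demo before soundcheck ✓
(demo, standup): demo before standup ✓
(demo, sync_call): demo before sync_call ✓
(deploy, soundcheck): deploy before soundcheck ✓
(planning, backup): planning before backup ✓
(planning, deploy): planning before deploy ✓
(planning, retro): planning before retro ✓
(planning, soundcheck): planning before soundcheck ✓
(planning, standup): planning before standup ✓
(planning, sync_call): planning before sync_call ✓
(retro, soundcheck): retro before soundcheck ✓
Count: 15.

15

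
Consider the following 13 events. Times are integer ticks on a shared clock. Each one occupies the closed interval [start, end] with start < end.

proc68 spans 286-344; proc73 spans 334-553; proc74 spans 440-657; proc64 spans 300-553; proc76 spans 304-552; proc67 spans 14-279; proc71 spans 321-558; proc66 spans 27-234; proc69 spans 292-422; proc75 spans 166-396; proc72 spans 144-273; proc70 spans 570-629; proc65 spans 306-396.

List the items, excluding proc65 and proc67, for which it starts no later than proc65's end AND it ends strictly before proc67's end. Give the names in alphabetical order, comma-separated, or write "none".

Conditions: its start is no later than proc65's end (X.start <= 396) AND its end is strictly before proc67's end (X.end < 279).
proc64: start 300 <= 396? ✓; end 553 < 279? ✗ → no.
proc66: start 27 <= 396? ✓; end 234 < 279? ✓ → yes.
proc68: start 286 <= 396? ✓; end 344 < 279? ✗ → no.
proc69: start 292 <= 396? ✓; end 422 < 279? ✗ → no.
proc70: start 570 <= 396? ✗; end 629 < 279? ✗ → no.
proc71: start 321 <= 396? ✓; end 558 < 279? ✗ → no.
proc72: start 144 <= 396? ✓; end 273 < 279? ✓ → yes.
proc73: start 334 <= 396? ✓; end 553 < 279? ✗ → no.
proc74: start 440 <= 396? ✗; end 657 < 279? ✗ → no.
proc75: start 166 <= 396? ✓; end 396 < 279? ✗ → no.
proc76: start 304 <= 396? ✓; end 552 < 279? ✗ → no.
Result: proc66, proc72.

proc66, proc72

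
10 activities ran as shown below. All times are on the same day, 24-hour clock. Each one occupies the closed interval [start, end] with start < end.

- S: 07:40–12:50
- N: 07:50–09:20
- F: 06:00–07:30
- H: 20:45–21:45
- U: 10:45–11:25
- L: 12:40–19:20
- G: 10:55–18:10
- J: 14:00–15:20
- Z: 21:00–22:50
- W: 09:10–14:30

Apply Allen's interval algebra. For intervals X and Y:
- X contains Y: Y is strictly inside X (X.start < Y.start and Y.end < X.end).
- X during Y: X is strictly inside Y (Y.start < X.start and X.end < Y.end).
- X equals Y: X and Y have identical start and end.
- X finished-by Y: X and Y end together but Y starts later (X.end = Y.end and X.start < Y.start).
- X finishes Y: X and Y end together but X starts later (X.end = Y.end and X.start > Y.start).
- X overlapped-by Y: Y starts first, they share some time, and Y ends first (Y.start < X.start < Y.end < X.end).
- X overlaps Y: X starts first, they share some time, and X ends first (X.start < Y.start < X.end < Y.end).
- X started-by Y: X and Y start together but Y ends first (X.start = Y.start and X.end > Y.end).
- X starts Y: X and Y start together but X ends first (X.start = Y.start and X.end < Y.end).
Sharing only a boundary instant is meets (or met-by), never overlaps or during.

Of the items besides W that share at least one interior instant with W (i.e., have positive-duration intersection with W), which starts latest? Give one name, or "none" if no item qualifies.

J

Target W = [09:10, 14:30].
F [06:00, 07:30] → before → excluded.
G [10:55, 18:10] → overlapped-by → candidate.
H [20:45, 21:45] → after → excluded.
J [14:00, 15:20] → overlapped-by → candidate.
L [12:40, 19:20] → overlapped-by → candidate.
N [07:50, 09:20] → overlaps → candidate.
S [07:40, 12:50] → overlaps → candidate.
U [10:45, 11:25] → during → candidate.
Z [21:00, 22:50] → after → excluded.
Among candidates, latest start is 14:00 → J.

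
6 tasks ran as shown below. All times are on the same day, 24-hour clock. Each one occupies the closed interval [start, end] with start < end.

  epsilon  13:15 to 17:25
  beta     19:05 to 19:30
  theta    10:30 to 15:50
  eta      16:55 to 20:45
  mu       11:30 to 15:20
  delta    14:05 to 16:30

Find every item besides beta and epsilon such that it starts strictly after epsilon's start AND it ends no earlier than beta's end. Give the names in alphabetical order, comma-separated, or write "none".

eta

Conditions: its start is strictly after epsilon's start (X.start > 13:15) AND its end is no earlier than beta's end (X.end >= 19:30).
delta: start 14:05 > 13:15? ✓; end 16:30 >= 19:30? ✗ → no.
eta: start 16:55 > 13:15? ✓; end 20:45 >= 19:30? ✓ → yes.
mu: start 11:30 > 13:15? ✗; end 15:20 >= 19:30? ✗ → no.
theta: start 10:30 > 13:15? ✗; end 15:50 >= 19:30? ✗ → no.
Result: eta.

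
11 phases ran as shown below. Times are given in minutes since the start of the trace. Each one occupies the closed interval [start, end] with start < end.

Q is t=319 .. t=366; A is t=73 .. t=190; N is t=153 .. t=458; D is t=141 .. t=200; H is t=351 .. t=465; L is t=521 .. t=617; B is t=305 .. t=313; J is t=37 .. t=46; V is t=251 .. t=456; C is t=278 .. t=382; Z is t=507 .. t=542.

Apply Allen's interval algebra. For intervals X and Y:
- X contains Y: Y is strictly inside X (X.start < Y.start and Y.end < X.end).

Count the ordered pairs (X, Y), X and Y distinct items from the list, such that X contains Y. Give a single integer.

9

Checking all 110 ordered pairs for relation 'contains'; matching pairs in alphabetical order:
(C, B): C contains B ✓
(C, Q): C contains Q ✓
(N, B): N contains B ✓
(N, C): N contains C ✓
(N, Q): N contains Q ✓
(N, V): N contains V ✓
(V, B): V contains B ✓
(V, C): V contains C ✓
(V, Q): V contains Q ✓
Count: 9.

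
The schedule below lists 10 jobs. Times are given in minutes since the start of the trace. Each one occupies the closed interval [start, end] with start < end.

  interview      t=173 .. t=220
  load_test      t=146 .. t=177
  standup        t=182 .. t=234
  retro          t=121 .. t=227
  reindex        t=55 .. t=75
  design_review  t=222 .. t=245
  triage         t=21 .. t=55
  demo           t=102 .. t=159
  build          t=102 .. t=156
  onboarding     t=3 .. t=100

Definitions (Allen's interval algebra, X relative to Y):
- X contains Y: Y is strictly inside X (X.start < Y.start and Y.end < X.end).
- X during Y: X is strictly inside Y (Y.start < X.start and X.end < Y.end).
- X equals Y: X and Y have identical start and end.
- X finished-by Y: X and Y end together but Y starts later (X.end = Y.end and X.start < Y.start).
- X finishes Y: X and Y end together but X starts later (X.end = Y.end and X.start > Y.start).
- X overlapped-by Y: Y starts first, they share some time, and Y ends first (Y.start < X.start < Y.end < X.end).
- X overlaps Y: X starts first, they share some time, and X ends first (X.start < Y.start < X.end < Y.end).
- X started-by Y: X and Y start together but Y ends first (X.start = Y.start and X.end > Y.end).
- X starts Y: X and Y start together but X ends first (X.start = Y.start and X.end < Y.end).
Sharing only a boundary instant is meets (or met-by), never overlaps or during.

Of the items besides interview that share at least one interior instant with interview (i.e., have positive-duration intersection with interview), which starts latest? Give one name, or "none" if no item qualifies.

Target interview = [t=173, t=220].
build [t=102, t=156] → before → excluded.
demo [t=102, t=159] → before → excluded.
design_review [t=222, t=245] → after → excluded.
load_test [t=146, t=177] → overlaps → candidate.
onboarding [t=3, t=100] → before → excluded.
reindex [t=55, t=75] → before → excluded.
retro [t=121, t=227] → contains → candidate.
standup [t=182, t=234] → overlapped-by → candidate.
triage [t=21, t=55] → before → excluded.
Among candidates, latest start is t=182 → standup.

standup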